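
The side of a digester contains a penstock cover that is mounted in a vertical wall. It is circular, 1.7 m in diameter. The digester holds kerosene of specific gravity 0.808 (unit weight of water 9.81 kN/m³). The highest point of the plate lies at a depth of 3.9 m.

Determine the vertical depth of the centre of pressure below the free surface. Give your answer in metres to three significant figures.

h_p = 4.79 m

γ = 0.808 × 9.81 = 7.92648 kN/m³.
The centroid is at the centre, 0.85 m below the top of the plate, so the centroid depth is h_c = 3.9 + 0.85 = 4.75 m.
A = π(0.85)² = 2.2698 m².
Resultant F = γ·h_c·A = 7.92648 × 4.75 × 2.2698 = 85.4597 kN.
I_c = πr⁴/4 = π × 0.85⁴/4 = 0.409983 m⁴.
Centre of pressure: y_p = y_c + I_c/(y_c·A) = 4.75 + 0.409983/(4.75 × 2.2698) = 4.75 + 0.0380264 = 4.78803 m along the plane.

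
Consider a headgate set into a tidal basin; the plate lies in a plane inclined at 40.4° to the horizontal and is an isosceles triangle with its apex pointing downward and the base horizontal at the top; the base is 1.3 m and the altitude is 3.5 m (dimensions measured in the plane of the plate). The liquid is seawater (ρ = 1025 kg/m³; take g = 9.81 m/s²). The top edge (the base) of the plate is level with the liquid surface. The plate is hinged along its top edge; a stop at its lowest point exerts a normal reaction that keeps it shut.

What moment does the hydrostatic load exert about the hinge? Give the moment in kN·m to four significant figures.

γ = ρg = 1025 × 9.81 / 1000 = 10.05525 kN/m³.
Let θ = 40.4° be the plate's angle to the horizontal; measure y along the incline from where the plane meets the free surface. Vertical depth h = y·sinθ with sinθ = 0.648120.
With the apex down, the centroid sits h/3 = 3.5/3 = 1.16667 m below the base (the top edge), so y_c = 1.16667 m and h_c = 1.16667 × 0.648120 = 0.756142 m.
A = ½ × 1.3 × 3.5 = 2.275 m².
Resultant F = γ·h_c·A = 10.05525 × 0.756142 × 2.275 = 17.2973 kN.
I_c = b·h³/36 = 1.3 × 3.5³/36 = 1.54826 m⁴.
Centre of pressure: y_p = y_c + I_c/(y_c·A) = 1.16667 + 1.54826/(1.16667 × 2.275) = 1.16667 + 0.58333 = 1.75 m along the plane.
The resultant acts 1.16667 + 0.58333 = 1.75 m (along the plate) below the hinge at the top edge, so the moment about the hinge is M = F × 1.75 = 17.2973 × 1.75 = 30.2703 kN·m.

M ≈ 30.27 kN·m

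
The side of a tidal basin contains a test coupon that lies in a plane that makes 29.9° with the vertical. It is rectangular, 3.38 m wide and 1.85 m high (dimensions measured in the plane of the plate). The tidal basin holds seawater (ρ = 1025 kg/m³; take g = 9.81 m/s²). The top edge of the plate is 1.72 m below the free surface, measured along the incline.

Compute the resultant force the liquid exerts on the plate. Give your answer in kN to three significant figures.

γ = ρg = 1025 × 9.81 / 1000 = 10.05525 kN/m³.
The plate makes 29.9° with the vertical, i.e. θ = 90° − 29.9° = 60.1° to the horizontal. Measuring y along the incline from the free-surface line, vertical depth h = y·sinθ with sinθ = 0.866897.
The centroid lies 1.85/2 = 0.925 m below the top edge, so y_c = 1.72 + 0.925 = 2.645 m and h_c = 2.645 × 0.866897 = 2.29294 m.
A = 3.38 × 1.85 = 6.253 m².
Resultant F = γ·h_c·A = 10.05525 × 2.29294 × 6.253 = 144.17 kN.

F ≈ 144 kN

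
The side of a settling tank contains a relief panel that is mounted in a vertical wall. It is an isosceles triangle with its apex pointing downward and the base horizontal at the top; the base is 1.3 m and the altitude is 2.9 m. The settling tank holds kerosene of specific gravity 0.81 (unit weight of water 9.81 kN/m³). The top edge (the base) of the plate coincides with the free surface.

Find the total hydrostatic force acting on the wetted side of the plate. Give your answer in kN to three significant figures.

γ = 0.81 × 9.81 = 7.9461 kN/m³.
With the apex down, the centroid sits h/3 = 2.9/3 = 0.966667 m below the base (the top edge), so the centroid depth is h_c = 0.966667 m.
A = ½ × 1.3 × 2.9 = 1.885 m².
Resultant F = γ·h_c·A = 7.9461 × 0.966667 × 1.885 = 14.4791 kN.

F ≈ 14.5 kN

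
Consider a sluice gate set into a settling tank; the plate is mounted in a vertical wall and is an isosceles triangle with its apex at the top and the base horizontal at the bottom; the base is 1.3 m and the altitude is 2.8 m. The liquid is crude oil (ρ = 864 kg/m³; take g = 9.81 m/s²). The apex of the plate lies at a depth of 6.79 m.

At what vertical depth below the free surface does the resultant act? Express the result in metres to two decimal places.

h_p = 8.71 m

γ = ρg = 864 × 9.81 / 1000 = 8.47584 kN/m³.
With the apex up, the centroid sits 2h/3 = 2 × 2.8/3 = 1.86667 m below the apex, so the centroid depth is h_c = 6.79 + 1.86667 = 8.65667 m.
A = ½ × 1.3 × 2.8 = 1.82 m².
Resultant F = γ·h_c·A = 8.47584 × 8.65667 × 1.82 = 133.538 kN.
I_c = b·h³/36 = 1.3 × 2.8³/36 = 0.792711 m⁴.
Centre of pressure: y_p = y_c + I_c/(y_c·A) = 8.65667 + 0.792711/(8.65667 × 1.82) = 8.65667 + 0.0503144 = 8.70698 m along the plane.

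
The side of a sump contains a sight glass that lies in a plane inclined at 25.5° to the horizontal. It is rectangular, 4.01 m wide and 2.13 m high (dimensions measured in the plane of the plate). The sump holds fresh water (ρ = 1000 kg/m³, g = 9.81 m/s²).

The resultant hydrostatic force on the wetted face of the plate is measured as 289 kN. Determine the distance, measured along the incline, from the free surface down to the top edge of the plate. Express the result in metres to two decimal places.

γ = ρg = 1000 × 9.81 = 9810 N/m³ = 9.81 kN/m³.
A = 4.01 × 2.13 = 8.5413 m².
From F = γ·h_c·A, the centroid depth is h_c = 289/(9.81 × 8.5413) = 3.44909 m.
Let θ = 25.5° be the plate's angle to the horizontal; measure y along the incline from where the plane meets the free surface. Vertical depth h = y·sinθ with sinθ = 0.430511.
Along the incline, y_c = h_c/sinθ = 3.44909/0.430511 = 8.01162 m.
The centroid lies 2.13/2 = 1.065 m below the top edge, so the top edge sits at y_top = 8.01162 − 1.065 = 6.94662 m along the incline.

y_top ≈ 6.95 m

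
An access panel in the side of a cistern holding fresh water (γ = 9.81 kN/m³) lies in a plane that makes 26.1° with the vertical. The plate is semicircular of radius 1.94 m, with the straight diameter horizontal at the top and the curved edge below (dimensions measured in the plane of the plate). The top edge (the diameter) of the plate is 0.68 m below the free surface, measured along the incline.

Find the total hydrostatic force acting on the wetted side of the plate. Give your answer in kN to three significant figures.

γ = 9.81 kN/m³.
The plate makes 26.1° with the vertical, i.e. θ = 90° − 26.1° = 63.9° to the horizontal. Measuring y along the incline from the free-surface line, vertical depth h = y·sinθ with sinθ = 0.898028.
The centroid of a semicircle lies 4r/(3π) = 0.823362 m from the diameter, here below the top edge, so y_c = 0.68 + 0.823362 = 1.50336 m and h_c = 1.50336 × 0.898028 = 1.35006 m.
A = πr²/2 = π × 1.94²/2 = 5.91185 m².
Resultant F = γ·h_c·A = 9.81 × 1.35006 × 5.91185 = 78.2971 kN.

F ≈ 78.3 kN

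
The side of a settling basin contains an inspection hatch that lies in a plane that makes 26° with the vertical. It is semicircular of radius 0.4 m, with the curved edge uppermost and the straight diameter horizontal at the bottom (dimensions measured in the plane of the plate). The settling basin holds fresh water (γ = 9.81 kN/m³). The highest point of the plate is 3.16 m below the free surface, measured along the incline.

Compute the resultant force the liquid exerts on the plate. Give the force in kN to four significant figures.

γ = 9.81 kN/m³.
The plate makes 26° with the vertical, i.e. θ = 90° − 26° = 64° to the horizontal. Measuring y along the incline from the free-surface line, vertical depth h = y·sinθ with sinθ = 0.898794.
The centroid lies 4r/(3π) = 0.169765 m above the diameter, so r − 4r/(3π) = 0.4 − 0.169765 = 0.230235 m below the topmost point, so y_c = 3.16 + 0.230235 = 3.39024 m and h_c = 3.39024 × 0.898794 = 3.04713 m.
A = πr²/2 = π × 0.4²/2 = 0.251327 m².
Resultant F = γ·h_c·A = 9.81 × 3.04713 × 0.251327 = 7.51275 kN.

F ≈ 7.513 kN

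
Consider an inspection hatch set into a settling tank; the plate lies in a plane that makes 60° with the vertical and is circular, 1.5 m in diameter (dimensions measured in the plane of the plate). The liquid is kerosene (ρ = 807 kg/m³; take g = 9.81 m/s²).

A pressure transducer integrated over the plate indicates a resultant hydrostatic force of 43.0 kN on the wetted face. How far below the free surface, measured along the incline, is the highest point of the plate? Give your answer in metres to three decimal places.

γ = ρg = 807 × 9.81 / 1000 = 7.91667 kN/m³.
A = π(0.75)² = 1.76715 m².
From F = γ·h_c·A, the centroid depth is h_c = 43.0/(7.91667 × 1.76715) = 3.07364 m.
The plate makes 60° with the vertical, i.e. θ = 90° − 60° = 30° to the horizontal. Measuring y along the incline from the free-surface line, vertical depth h = y·sinθ with sinθ = 0.500000.
Along the incline, y_c = h_c/sinθ = 3.07364/0.500000 = 6.14728 m.
The centroid is at the centre, 0.75 m below the top of the plate, so the highest point sits at y_top = 6.14728 − 0.75 = 5.39728 m along the incline.

y_top ≈ 5.397 m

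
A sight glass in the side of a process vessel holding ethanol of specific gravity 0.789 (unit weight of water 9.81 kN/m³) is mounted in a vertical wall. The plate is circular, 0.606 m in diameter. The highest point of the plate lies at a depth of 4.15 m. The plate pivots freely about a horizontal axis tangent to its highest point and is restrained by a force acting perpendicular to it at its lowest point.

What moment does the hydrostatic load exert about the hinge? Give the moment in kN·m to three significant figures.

M ≈ 3.06 kN·m

γ = 0.789 × 9.81 = 7.74009 kN/m³.
The centroid is at the centre, 0.303 m below the top of the plate, so the centroid depth is h_c = 4.15 + 0.303 = 4.453 m.
A = π(0.303)² = 0.288426 m².
Resultant F = γ·h_c·A = 7.74009 × 4.453 × 0.288426 = 9.94107 kN.
I_c = πr⁴/4 = π × 0.303⁴/4 = 0.00662004 m⁴.
Centre of pressure: y_p = y_c + I_c/(y_c·A) = 4.453 + 0.00662004/(4.453 × 0.288426) = 4.453 + 0.00515435 = 4.45815 m along the plane.
The resultant acts 0.303 + 0.00515435 = 0.308154 m (along the plate) below the hinge at the top edge, so the moment about the hinge is M = F × 0.308154 = 9.94107 × 0.308154 = 3.06338 kN·m.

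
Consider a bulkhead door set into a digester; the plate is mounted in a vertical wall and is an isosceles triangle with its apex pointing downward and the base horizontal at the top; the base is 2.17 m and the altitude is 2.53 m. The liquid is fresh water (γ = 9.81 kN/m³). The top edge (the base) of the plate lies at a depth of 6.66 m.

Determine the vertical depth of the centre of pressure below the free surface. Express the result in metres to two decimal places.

h_p = 7.55 m

γ = 9.81 kN/m³.
With the apex down, the centroid sits h/3 = 2.53/3 = 0.843333 m below the base (the top edge), so the centroid depth is h_c = 6.66 + 0.843333 = 7.50333 m.
A = ½ × 2.17 × 2.53 = 2.74505 m².
Resultant F = γ·h_c·A = 9.81 × 7.50333 × 2.74505 = 202.057 kN.
I_c = b·h³/36 = 2.17 × 2.53³/36 = 0.976155 m⁴.
Centre of pressure: y_p = y_c + I_c/(y_c·A) = 7.50333 + 0.976155/(7.50333 × 2.74505) = 7.50333 + 0.047393 = 7.55072 m along the plane.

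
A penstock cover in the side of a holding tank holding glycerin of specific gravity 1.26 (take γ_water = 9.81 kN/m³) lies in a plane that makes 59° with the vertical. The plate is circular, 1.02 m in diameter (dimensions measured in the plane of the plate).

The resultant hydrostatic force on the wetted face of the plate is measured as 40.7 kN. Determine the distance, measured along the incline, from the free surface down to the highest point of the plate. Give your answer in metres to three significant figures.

y_top ≈ 7.31 m

γ = 1.26 × 9.81 = 12.3606 kN/m³.
A = π(0.51)² = 0.817128 m².
From F = γ·h_c·A, the centroid depth is h_c = 40.7/(12.3606 × 0.817128) = 4.02963 m.
The plate makes 59° with the vertical, i.e. θ = 90° − 59° = 31° to the horizontal. Measuring y along the incline from the free-surface line, vertical depth h = y·sinθ with sinθ = 0.515038.
Along the incline, y_c = h_c/sinθ = 4.02963/0.515038 = 7.82395 m.
The centroid is at the centre, 0.51 m below the top of the plate, so the highest point sits at y_top = 7.82395 − 0.51 = 7.31395 m along the incline.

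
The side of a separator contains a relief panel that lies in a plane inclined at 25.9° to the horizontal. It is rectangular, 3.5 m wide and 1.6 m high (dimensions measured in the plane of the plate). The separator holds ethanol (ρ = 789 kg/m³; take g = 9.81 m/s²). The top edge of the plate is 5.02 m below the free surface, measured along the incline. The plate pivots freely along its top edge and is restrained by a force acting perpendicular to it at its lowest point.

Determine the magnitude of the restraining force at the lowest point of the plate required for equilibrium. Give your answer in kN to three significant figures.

γ = ρg = 789 × 9.81 / 1000 = 7.74009 kN/m³.
Let θ = 25.9° be the plate's angle to the horizontal; measure y along the incline from where the plane meets the free surface. Vertical depth h = y·sinθ with sinθ = 0.436802.
The centroid lies 1.6/2 = 0.8 m below the top edge, so y_c = 5.02 + 0.8 = 5.82 m and h_c = 5.82 × 0.436802 = 2.54219 m.
A = 3.5 × 1.6 = 5.6 m².
Resultant F = γ·h_c·A = 7.74009 × 2.54219 × 5.6 = 110.19 kN.
I_c = b·h³/12 = 3.5 × 1.6³/12 = 1.19467 m⁴.
Centre of pressure: y_p = y_c + I_c/(y_c·A) = 5.82 + 1.19467/(5.82 × 5.6) = 5.82 + 0.0366553 = 5.85666 m along the plane.
The resultant acts 0.8 + 0.0366553 = 0.836655 m (along the plate) below the hinge at the top edge, so the moment about the hinge is M = F × 0.836655 = 110.19 × 0.836655 = 92.191 kN·m.
A normal force at the bottom, 1.6 m from the hinge, must supply this moment: P = 92.191/1.6 = 57.6194 kN.

P ≈ 57.6 kN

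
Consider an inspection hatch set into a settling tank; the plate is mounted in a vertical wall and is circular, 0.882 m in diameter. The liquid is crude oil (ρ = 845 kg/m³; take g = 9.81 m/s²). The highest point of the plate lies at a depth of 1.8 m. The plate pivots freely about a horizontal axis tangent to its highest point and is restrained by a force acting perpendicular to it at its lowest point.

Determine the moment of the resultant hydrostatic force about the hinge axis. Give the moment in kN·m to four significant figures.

γ = ρg = 845 × 9.81 / 1000 = 8.28945 kN/m³.
The centroid is at the centre, 0.441 m below the top of the plate, so the centroid depth is h_c = 1.8 + 0.441 = 2.241 m.
A = π(0.441)² = 0.61098 m².
Resultant F = γ·h_c·A = 8.28945 × 2.241 × 0.61098 = 11.35 kN.
I_c = πr⁴/4 = π × 0.441⁴/4 = 0.029706 m⁴.
Centre of pressure: y_p = y_c + I_c/(y_c·A) = 2.241 + 0.029706/(2.241 × 0.61098) = 2.241 + 0.0216958 = 2.2627 m along the plane.
The resultant acts 0.441 + 0.0216958 = 0.462696 m (along the plate) below the hinge at the top edge, so the moment about the hinge is M = F × 0.462696 = 11.35 × 0.462696 = 5.2516 kN·m.

M ≈ 5.252 kN·m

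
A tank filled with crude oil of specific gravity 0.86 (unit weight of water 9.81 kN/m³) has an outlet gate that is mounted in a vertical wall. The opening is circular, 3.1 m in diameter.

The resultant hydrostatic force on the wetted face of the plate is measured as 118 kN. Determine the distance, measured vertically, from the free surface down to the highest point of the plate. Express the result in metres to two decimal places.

γ = 0.86 × 9.81 = 8.4366 kN/m³.
A = π(1.55)² = 7.54768 m².
From F = γ·h_c·A, the centroid depth is h_c = 118/(8.4366 × 7.54768) = 1.85311 m.
The centroid is at the centre, 1.55 m below the top of the plate, so the highest point sits at h_top = 1.85311 − 1.55 = 0.30311 m below the surface.

d_top ≈ 0.30 m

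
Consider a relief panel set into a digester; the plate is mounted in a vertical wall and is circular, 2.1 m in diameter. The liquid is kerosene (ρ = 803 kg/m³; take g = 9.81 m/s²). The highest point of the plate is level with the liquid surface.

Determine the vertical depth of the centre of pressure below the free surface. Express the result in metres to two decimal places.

h_p = 1.31 m

γ = ρg = 803 × 9.81 / 1000 = 7.87743 kN/m³.
The centroid is at the centre, 1.05 m below the top of the plate, so the centroid depth is h_c = 1.05 m.
A = π(1.05)² = 3.46361 m².
Resultant F = γ·h_c·A = 7.87743 × 1.05 × 3.46361 = 28.6486 kN.
I_c = πr⁴/4 = π × 1.05⁴/4 = 0.954656 m⁴.
Centre of pressure: y_p = y_c + I_c/(y_c·A) = 1.05 + 0.954656/(1.05 × 3.46361) = 1.05 + 0.2625 = 1.3125 m along the plane.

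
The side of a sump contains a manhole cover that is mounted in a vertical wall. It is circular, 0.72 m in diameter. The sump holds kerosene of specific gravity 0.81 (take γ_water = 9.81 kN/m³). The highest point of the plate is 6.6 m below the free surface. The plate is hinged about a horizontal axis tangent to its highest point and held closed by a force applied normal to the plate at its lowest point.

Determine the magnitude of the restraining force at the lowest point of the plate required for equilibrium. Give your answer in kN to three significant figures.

P ≈ 11.4 kN

γ = 0.81 × 9.81 = 7.9461 kN/m³.
The centroid is at the centre, 0.36 m below the top of the plate, so the centroid depth is h_c = 6.6 + 0.36 = 6.96 m.
A = π(0.36)² = 0.40715 m².
Resultant F = γ·h_c·A = 7.9461 × 6.96 × 0.40715 = 22.5174 kN.
I_c = πr⁴/4 = π × 0.36⁴/4 = 0.0131917 m⁴.
Centre of pressure: y_p = y_c + I_c/(y_c·A) = 6.96 + 0.0131917/(6.96 × 0.40715) = 6.96 + 0.00465519 = 6.96466 m along the plane.
The resultant acts 0.36 + 0.00465519 = 0.364655 m (along the plate) below the hinge at the top edge, so the moment about the hinge is M = F × 0.364655 = 22.5174 × 0.364655 = 8.21108 kN·m.
A normal force at the bottom, 0.72 m from the hinge, must supply this moment: P = 8.21108/0.72 = 11.4043 kN.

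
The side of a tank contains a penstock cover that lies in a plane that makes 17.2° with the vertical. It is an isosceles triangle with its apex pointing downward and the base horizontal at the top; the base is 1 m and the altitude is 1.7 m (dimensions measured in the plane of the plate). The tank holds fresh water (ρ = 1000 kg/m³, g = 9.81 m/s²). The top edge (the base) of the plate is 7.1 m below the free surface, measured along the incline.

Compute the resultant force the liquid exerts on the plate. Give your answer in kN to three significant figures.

F ≈ 61.1 kN

γ = ρg = 1000 × 9.81 = 9810 N/m³ = 9.81 kN/m³.
The plate makes 17.2° with the vertical, i.e. θ = 90° − 17.2° = 72.8° to the horizontal. Measuring y along the incline from the free-surface line, vertical depth h = y·sinθ with sinθ = 0.955278.
With the apex down, the centroid sits h/3 = 1.7/3 = 0.566667 m below the base (the top edge), so y_c = 7.1 + 0.566667 = 7.66667 m and h_c = 7.66667 × 0.955278 = 7.3238 m.
A = ½ × 1 × 1.7 = 0.85 m².
Resultant F = γ·h_c·A = 9.81 × 7.3238 × 0.85 = 61.0695 kN.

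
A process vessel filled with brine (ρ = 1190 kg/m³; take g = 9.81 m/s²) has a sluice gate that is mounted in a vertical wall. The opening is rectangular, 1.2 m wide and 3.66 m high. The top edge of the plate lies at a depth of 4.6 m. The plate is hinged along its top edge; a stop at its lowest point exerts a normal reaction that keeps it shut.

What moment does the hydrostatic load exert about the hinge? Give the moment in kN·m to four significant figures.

γ = ρg = 1190 × 9.81 / 1000 = 11.6739 kN/m³.
The centroid lies 3.66/2 = 1.83 m below the top edge, so the centroid depth is h_c = 4.6 + 1.83 = 6.43 m.
A = 1.2 × 3.66 = 4.392 m².
Resultant F = γ·h_c·A = 11.6739 × 6.43 × 4.392 = 329.677 kN.
I_c = b·h³/12 = 1.2 × 3.66³/12 = 4.90279 m⁴.
Centre of pressure: y_p = y_c + I_c/(y_c·A) = 6.43 + 4.90279/(6.43 × 4.392) = 6.43 + 0.173608 = 6.60361 m along the plane.
The resultant acts 1.83 + 0.173608 = 2.00361 m (along the plate) below the hinge at the top edge, so the moment about the hinge is M = F × 2.00361 = 329.677 × 2.00361 = 660.544 kN·m.

M ≈ 660.5 kN·m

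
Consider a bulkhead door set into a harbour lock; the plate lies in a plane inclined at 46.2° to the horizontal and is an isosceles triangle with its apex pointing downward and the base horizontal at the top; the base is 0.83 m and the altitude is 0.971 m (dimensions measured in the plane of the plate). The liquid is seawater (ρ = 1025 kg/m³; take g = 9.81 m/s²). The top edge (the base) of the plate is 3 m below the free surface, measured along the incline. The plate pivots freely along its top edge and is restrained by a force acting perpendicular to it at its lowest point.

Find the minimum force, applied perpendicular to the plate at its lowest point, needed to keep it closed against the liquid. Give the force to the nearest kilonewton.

P ≈ 3 kN

γ = ρg = 1025 × 9.81 / 1000 = 10.05525 kN/m³.
Let θ = 46.2° be the plate's angle to the horizontal; measure y along the incline from where the plane meets the free surface. Vertical depth h = y·sinθ with sinθ = 0.721760.
With the apex down, the centroid sits h/3 = 0.971/3 = 0.323667 m below the base (the top edge), so y_c = 3 + 0.323667 = 3.32367 m and h_c = 3.32367 × 0.721760 = 2.39889 m.
A = ½ × 0.83 × 0.971 = 0.402965 m².
Resultant F = γ·h_c·A = 10.05525 × 2.39889 × 0.402965 = 9.7201 kN.
I_c = b·h³/36 = 0.83 × 0.971³/36 = 0.0211073 m⁴.
Centre of pressure: y_p = y_c + I_c/(y_c·A) = 3.32367 + 0.0211073/(3.32367 × 0.402965) = 3.32367 + 0.0157597 = 3.33943 m along the plane.
The resultant acts 0.323667 + 0.0157597 = 0.339427 m (along the plate) below the hinge at the top edge, so the moment about the hinge is M = F × 0.339427 = 9.7201 × 0.339427 = 3.29926 kN·m.
A normal force at the bottom, 0.971 m from the hinge, must supply this moment: P = 3.29926/0.971 = 3.3978 kN.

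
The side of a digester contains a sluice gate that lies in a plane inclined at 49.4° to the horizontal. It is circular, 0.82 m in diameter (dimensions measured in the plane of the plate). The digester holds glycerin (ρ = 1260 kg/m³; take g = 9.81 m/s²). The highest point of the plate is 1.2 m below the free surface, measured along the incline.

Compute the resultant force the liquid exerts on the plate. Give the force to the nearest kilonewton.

F ≈ 8 kN

γ = ρg = 1260 × 9.81 / 1000 = 12.3606 kN/m³.
Let θ = 49.4° be the plate's angle to the horizontal; measure y along the incline from where the plane meets the free surface. Vertical depth h = y·sinθ with sinθ = 0.759271.
The centroid is at the centre, 0.41 m below the top of the plate, so y_c = 1.2 + 0.41 = 1.61 m and h_c = 1.61 × 0.759271 = 1.22243 m.
A = π(0.41)² = 0.528102 m².
Resultant F = γ·h_c·A = 12.3606 × 1.22243 × 0.528102 = 7.9796 kN.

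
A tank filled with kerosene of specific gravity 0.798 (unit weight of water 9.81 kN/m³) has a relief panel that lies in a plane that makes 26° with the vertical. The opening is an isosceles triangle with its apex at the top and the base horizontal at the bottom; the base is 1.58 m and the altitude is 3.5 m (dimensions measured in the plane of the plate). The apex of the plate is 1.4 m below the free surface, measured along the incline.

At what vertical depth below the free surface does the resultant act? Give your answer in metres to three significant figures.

h_p = 3.52 m

γ = 0.798 × 9.81 = 7.82838 kN/m³.
The plate makes 26° with the vertical, i.e. θ = 90° − 26° = 64° to the horizontal. Measuring y along the incline from the free-surface line, vertical depth h = y·sinθ with sinθ = 0.898794.
With the apex up, the centroid sits 2h/3 = 2 × 3.5/3 = 2.33333 m below the apex, so y_c = 1.4 + 2.33333 = 3.73333 m and h_c = 3.73333 × 0.898794 = 3.35549 m.
A = ½ × 1.58 × 3.5 = 2.765 m².
Resultant F = γ·h_c·A = 7.82838 × 3.35549 × 2.765 = 72.6312 kN.
I_c = b·h³/36 = 1.58 × 3.5³/36 = 1.88174 m⁴.
Centre of pressure: y_p = y_c + I_c/(y_c·A) = 3.73333 + 1.88174/(3.73333 × 2.765) = 3.73333 + 0.182292 = 3.91562 m along the plane.
Vertically, h_p = y_p·sinθ = 3.91562 × 0.898794 = 3.51934 m.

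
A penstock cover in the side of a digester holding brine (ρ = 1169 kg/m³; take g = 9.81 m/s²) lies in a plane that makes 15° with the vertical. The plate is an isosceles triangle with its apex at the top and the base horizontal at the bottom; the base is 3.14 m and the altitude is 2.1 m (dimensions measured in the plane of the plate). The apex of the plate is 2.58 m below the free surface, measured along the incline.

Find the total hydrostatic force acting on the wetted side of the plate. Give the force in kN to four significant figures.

F ≈ 145.4 kN

γ = ρg = 1169 × 9.81 / 1000 = 11.46789 kN/m³.
The plate makes 15° with the vertical, i.e. θ = 90° − 15° = 75° to the horizontal. Measuring y along the incline from the free-surface line, vertical depth h = y·sinθ with sinθ = 0.965926.
With the apex up, the centroid sits 2h/3 = 2 × 2.1/3 = 1.4 m below the apex, so y_c = 2.58 + 1.4 = 3.98 m and h_c = 3.98 × 0.965926 = 3.84439 m.
A = ½ × 3.14 × 2.1 = 3.297 m².
Resultant F = γ·h_c·A = 11.46789 × 3.84439 × 3.297 = 145.355 kN.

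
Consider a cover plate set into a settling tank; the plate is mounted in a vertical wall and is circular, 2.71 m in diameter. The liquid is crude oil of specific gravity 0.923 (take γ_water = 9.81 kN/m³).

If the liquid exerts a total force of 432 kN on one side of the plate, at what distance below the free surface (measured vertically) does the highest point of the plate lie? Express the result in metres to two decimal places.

d_top ≈ 6.92 m

γ = 0.923 × 9.81 = 9.05463 kN/m³.
A = π(1.355)² = 5.76804 m².
From F = γ·h_c·A, the centroid depth is h_c = 432/(9.05463 × 5.76804) = 8.27151 m.
The centroid is at the centre, 1.355 m below the top of the plate, so the highest point sits at h_top = 8.27151 − 1.355 = 6.91651 m below the surface.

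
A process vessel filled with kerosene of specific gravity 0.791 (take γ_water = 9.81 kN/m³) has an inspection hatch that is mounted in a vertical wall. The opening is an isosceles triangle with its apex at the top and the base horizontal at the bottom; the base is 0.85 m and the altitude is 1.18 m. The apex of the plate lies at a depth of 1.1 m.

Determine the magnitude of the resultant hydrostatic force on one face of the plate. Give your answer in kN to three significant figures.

γ = 0.791 × 9.81 = 7.75971 kN/m³.
With the apex up, the centroid sits 2h/3 = 2 × 1.18/3 = 0.786667 m below the apex, so the centroid depth is h_c = 1.1 + 0.786667 = 1.88667 m.
A = ½ × 0.85 × 1.18 = 0.5015 m².
Resultant F = γ·h_c·A = 7.75971 × 1.88667 × 0.5015 = 7.34197 kN.

F ≈ 7.34 kN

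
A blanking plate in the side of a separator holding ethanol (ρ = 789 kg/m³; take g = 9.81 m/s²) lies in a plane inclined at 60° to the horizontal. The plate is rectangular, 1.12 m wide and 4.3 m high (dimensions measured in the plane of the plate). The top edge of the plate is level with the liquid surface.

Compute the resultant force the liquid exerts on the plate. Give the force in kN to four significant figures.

F ≈ 69.41 kN

γ = ρg = 789 × 9.81 / 1000 = 7.74009 kN/m³.
Let θ = 60° be the plate's angle to the horizontal; measure y along the incline from where the plane meets the free surface. Vertical depth h = y·sinθ with sinθ = 0.866025.
The centroid lies 4.3/2 = 2.15 m below the top edge, so y_c = 2.15 m and h_c = 2.15 × 0.866025 = 1.86195 m.
A = 1.12 × 4.3 = 4.816 m².
Resultant F = γ·h_c·A = 7.74009 × 1.86195 × 4.816 = 69.4066 kN.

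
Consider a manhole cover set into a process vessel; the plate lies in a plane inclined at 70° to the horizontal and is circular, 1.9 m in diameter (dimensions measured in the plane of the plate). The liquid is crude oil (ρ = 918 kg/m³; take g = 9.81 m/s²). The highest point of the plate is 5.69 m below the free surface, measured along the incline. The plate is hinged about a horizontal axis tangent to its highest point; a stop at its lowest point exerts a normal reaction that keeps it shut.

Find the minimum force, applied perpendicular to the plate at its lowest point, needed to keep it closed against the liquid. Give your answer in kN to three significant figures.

P ≈ 82.5 kN

γ = ρg = 918 × 9.81 / 1000 = 9.00558 kN/m³.
Let θ = 70° be the plate's angle to the horizontal; measure y along the incline from where the plane meets the free surface. Vertical depth h = y·sinθ with sinθ = 0.939693.
The centroid is at the centre, 0.95 m below the top of the plate, so y_c = 5.69 + 0.95 = 6.64 m and h_c = 6.64 × 0.939693 = 6.23956 m.
A = π(0.95)² = 2.83529 m².
Resultant F = γ·h_c·A = 9.00558 × 6.23956 × 2.83529 = 159.317 kN.
I_c = πr⁴/4 = π × 0.95⁴/4 = 0.639712 m⁴.
Centre of pressure: y_p = y_c + I_c/(y_c·A) = 6.64 + 0.639712/(6.64 × 2.83529) = 6.64 + 0.0339797 = 6.67398 m along the plane.
The resultant acts 0.95 + 0.0339797 = 0.98398 m (along the plate) below the hinge at the top edge, so the moment about the hinge is M = F × 0.98398 = 159.317 × 0.98398 = 156.765 kN·m.
A normal force at the bottom, 1.9 m from the hinge, must supply this moment: P = 156.765/1.9 = 82.5079 kN.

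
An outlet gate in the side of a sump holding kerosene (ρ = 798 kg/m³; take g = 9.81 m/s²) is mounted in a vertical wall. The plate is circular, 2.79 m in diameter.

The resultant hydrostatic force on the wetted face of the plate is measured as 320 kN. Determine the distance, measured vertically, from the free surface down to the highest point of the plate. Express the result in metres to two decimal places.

d_top ≈ 5.29 m

γ = ρg = 798 × 9.81 / 1000 = 7.82838 kN/m³.
A = π(1.395)² = 6.11362 m².
From F = γ·h_c·A, the centroid depth is h_c = 320/(7.82838 × 6.11362) = 6.6862 m.
The centroid is at the centre, 1.395 m below the top of the plate, so the highest point sits at h_top = 6.6862 − 1.395 = 5.2912 m below the surface.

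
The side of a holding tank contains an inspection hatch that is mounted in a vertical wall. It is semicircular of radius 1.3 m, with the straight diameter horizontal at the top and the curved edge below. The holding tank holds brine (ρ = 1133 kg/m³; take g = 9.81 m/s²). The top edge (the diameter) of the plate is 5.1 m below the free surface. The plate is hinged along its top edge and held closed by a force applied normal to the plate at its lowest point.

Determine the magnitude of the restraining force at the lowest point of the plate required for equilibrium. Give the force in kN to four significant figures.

γ = ρg = 1133 × 9.81 / 1000 = 11.11473 kN/m³.
The centroid of a semicircle lies 4r/(3π) = 0.551737 m from the diameter, here below the top edge, so the centroid depth is h_c = 5.1 + 0.551737 = 5.65174 m.
A = πr²/2 = π × 1.3²/2 = 2.65465 m².
Resultant F = γ·h_c·A = 11.11473 × 5.65174 × 2.65465 = 166.759 kN.
I_c = (π/8 − 8/(9π))·r⁴ = 0.109757 × 1.3⁴ = 0.313477 m⁴.
Centre of pressure: y_p = y_c + I_c/(y_c·A) = 5.65174 + 0.313477/(5.65174 × 2.65465) = 5.65174 + 0.0208937 = 5.67263 m along the plane.
The resultant acts 0.551737 + 0.0208937 = 0.572631 m (along the plate) below the hinge at the top edge, so the moment about the hinge is M = F × 0.572631 = 166.759 × 0.572631 = 95.4914 kN·m.
A normal force at the bottom, 1.3 m from the hinge, must supply this moment: P = 95.4914/1.3 = 73.4549 kN.

P ≈ 73.45 kN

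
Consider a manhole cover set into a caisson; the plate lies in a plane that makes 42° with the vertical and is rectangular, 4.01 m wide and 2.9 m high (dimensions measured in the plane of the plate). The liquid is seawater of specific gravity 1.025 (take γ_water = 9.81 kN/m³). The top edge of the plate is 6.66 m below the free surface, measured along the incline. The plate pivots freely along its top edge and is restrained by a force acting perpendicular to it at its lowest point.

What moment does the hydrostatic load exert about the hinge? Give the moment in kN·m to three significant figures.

γ = 1.025 × 9.81 = 10.05525 kN/m³.
The plate makes 42° with the vertical, i.e. θ = 90° − 42° = 48° to the horizontal. Measuring y along the incline from the free-surface line, vertical depth h = y·sinθ with sinθ = 0.743145.
The centroid lies 2.9/2 = 1.45 m below the top edge, so y_c = 6.66 + 1.45 = 8.11 m and h_c = 8.11 × 0.743145 = 6.02691 m.
A = 4.01 × 2.9 = 11.629 m².
Resultant F = γ·h_c·A = 10.05525 × 6.02691 × 11.629 = 704.742 kN.
I_c = b·h³/12 = 4.01 × 2.9³/12 = 8.14999 m⁴.
Centre of pressure: y_p = y_c + I_c/(y_c·A) = 8.11 + 8.14999/(8.11 × 11.629) = 8.11 + 0.0864159 = 8.19642 m along the plane.
The resultant acts 1.45 + 0.0864159 = 1.53642 m (along the plate) below the hinge at the top edge, so the moment about the hinge is M = F × 1.53642 = 704.742 × 1.53642 = 1082.78 kN·m.

M ≈ 1080 kN·m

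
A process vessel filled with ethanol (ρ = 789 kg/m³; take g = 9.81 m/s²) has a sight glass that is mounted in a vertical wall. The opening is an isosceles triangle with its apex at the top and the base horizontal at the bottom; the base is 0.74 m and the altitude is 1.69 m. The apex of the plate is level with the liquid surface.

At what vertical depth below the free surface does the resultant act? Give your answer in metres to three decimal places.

γ = ρg = 789 × 9.81 / 1000 = 7.74009 kN/m³.
With the apex up, the centroid sits 2h/3 = 2 × 1.69/3 = 1.12667 m below the apex, so the centroid depth is h_c = 1.12667 m.
A = ½ × 0.74 × 1.69 = 0.6253 m².
Resultant F = γ·h_c·A = 7.74009 × 1.12667 × 0.6253 = 5.45295 kN.
I_c = b·h³/36 = 0.74 × 1.69³/36 = 0.0992177 m⁴.
Centre of pressure: y_p = y_c + I_c/(y_c·A) = 1.12667 + 0.0992177/(1.12667 × 0.6253) = 1.12667 + 0.140833 = 1.2675 m along the plane.

h_p = 1.268 m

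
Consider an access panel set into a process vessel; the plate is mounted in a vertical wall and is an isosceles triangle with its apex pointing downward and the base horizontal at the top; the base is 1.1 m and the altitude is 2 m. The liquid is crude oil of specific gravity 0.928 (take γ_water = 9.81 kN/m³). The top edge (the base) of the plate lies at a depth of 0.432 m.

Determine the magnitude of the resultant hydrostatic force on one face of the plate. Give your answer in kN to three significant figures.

F ≈ 11.0 kN

γ = 0.928 × 9.81 = 9.10368 kN/m³.
With the apex down, the centroid sits h/3 = 2/3 = 0.666667 m below the base (the top edge), so the centroid depth is h_c = 0.432 + 0.666667 = 1.09867 m.
A = ½ × 1.1 × 2 = 1.1 m².
Resultant F = γ·h_c·A = 9.10368 × 1.09867 × 1.1 = 11.0021 kN.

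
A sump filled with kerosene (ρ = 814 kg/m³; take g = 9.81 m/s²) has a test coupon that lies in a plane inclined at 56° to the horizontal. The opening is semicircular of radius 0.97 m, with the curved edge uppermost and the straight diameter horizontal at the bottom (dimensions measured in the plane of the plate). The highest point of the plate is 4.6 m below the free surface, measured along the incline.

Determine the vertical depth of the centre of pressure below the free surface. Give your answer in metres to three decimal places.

γ = ρg = 814 × 9.81 / 1000 = 7.98534 kN/m³.
Let θ = 56° be the plate's angle to the horizontal; measure y along the incline from where the plane meets the free surface. Vertical depth h = y·sinθ with sinθ = 0.829038.
The centroid lies 4r/(3π) = 0.411681 m above the diameter, so r − 4r/(3π) = 0.97 − 0.411681 = 0.558319 m below the topmost point, so y_c = 4.6 + 0.558319 = 5.15832 m and h_c = 5.15832 × 0.829038 = 4.27644 m.
A = πr²/2 = π × 0.97²/2 = 1.47796 m².
Resultant F = γ·h_c·A = 7.98534 × 4.27644 × 1.47796 = 50.4706 kN.
I_c = (π/8 − 8/(9π))·r⁴ = 0.109757 × 0.97⁴ = 0.0971671 m⁴.
Centre of pressure: y_p = y_c + I_c/(y_c·A) = 5.15832 + 0.0971671/(5.15832 × 1.47796) = 5.15832 + 0.0127452 = 5.17107 m along the plane.
Vertically, h_p = y_p·sinθ = 5.17107 × 0.829038 = 4.28701 m.

h_p = 4.287 m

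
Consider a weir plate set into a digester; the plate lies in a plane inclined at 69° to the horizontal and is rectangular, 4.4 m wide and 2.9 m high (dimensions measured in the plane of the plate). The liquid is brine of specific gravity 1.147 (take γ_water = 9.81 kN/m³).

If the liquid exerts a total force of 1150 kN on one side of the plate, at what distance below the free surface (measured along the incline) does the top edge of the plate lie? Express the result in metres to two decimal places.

γ = 1.147 × 9.81 = 11.25207 kN/m³.
A = 4.4 × 2.9 = 12.76 m².
From F = γ·h_c·A, the centroid depth is h_c = 1150/(11.25207 × 12.76) = 8.00967 m.
Let θ = 69° be the plate's angle to the horizontal; measure y along the incline from where the plane meets the free surface. Vertical depth h = y·sinθ with sinθ = 0.933580.
Along the incline, y_c = h_c/sinθ = 8.00967/0.933580 = 8.57952 m.
The centroid lies 2.9/2 = 1.45 m below the top edge, so the top edge sits at y_top = 8.57952 − 1.45 = 7.12952 m along the incline.

y_top ≈ 7.13 m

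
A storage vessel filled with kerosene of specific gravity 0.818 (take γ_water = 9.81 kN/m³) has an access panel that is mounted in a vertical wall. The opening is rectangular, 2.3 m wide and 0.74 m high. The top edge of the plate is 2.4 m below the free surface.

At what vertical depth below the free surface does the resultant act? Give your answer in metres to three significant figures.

h_p = 2.79 m

γ = 0.818 × 9.81 = 8.02458 kN/m³.
The centroid lies 0.74/2 = 0.37 m below the top edge, so the centroid depth is h_c = 2.4 + 0.37 = 2.77 m.
A = 2.3 × 0.74 = 1.702 m².
Resultant F = γ·h_c·A = 8.02458 × 2.77 × 1.702 = 37.8322 kN.
I_c = b·h³/12 = 2.3 × 0.74³/12 = 0.0776679 m⁴.
Centre of pressure: y_p = y_c + I_c/(y_c·A) = 2.77 + 0.0776679/(2.77 × 1.702) = 2.77 + 0.0164741 = 2.78647 m along the plane.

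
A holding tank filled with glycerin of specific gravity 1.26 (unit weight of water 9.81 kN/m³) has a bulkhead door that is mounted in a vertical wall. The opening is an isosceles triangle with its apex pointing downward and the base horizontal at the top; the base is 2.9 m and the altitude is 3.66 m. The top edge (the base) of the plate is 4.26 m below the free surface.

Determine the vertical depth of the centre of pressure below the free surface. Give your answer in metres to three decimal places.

h_p = 5.616 m

γ = 1.26 × 9.81 = 12.3606 kN/m³.
With the apex down, the centroid sits h/3 = 3.66/3 = 1.22 m below the base (the top edge), so the centroid depth is h_c = 4.26 + 1.22 = 5.48 m.
A = ½ × 2.9 × 3.66 = 5.307 m².
Resultant F = γ·h_c·A = 12.3606 × 5.48 × 5.307 = 359.475 kN.
I_c = b·h³/36 = 2.9 × 3.66³/36 = 3.94947 m⁴.
Centre of pressure: y_p = y_c + I_c/(y_c·A) = 5.48 + 3.94947/(5.48 × 5.307) = 5.48 + 0.135803 = 5.6158 m along the plane.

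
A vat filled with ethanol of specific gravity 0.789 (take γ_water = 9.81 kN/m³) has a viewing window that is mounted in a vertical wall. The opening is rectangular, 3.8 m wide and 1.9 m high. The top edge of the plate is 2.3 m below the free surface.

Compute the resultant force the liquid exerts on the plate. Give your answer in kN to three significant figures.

F ≈ 182 kN

γ = 0.789 × 9.81 = 7.74009 kN/m³.
The centroid lies 1.9/2 = 0.95 m below the top edge, so the centroid depth is h_c = 2.3 + 0.95 = 3.25 m.
A = 3.8 × 1.9 = 7.22 m².
Resultant F = γ·h_c·A = 7.74009 × 3.25 × 7.22 = 181.621 kN.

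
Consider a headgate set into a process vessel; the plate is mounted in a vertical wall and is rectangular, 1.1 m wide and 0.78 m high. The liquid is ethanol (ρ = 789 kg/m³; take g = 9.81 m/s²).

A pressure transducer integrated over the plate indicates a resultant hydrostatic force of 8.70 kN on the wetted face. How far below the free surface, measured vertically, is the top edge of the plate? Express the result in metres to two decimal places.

d_top ≈ 0.92 m

γ = ρg = 789 × 9.81 / 1000 = 7.74009 kN/m³.
A = 1.1 × 0.78 = 0.858 m².
From F = γ·h_c·A, the centroid depth is h_c = 8.70/(7.74009 × 0.858) = 1.31004 m.
The centroid lies 0.78/2 = 0.39 m below the top edge, so the top edge sits at h_top = 1.31004 − 0.39 = 0.92004 m below the surface.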